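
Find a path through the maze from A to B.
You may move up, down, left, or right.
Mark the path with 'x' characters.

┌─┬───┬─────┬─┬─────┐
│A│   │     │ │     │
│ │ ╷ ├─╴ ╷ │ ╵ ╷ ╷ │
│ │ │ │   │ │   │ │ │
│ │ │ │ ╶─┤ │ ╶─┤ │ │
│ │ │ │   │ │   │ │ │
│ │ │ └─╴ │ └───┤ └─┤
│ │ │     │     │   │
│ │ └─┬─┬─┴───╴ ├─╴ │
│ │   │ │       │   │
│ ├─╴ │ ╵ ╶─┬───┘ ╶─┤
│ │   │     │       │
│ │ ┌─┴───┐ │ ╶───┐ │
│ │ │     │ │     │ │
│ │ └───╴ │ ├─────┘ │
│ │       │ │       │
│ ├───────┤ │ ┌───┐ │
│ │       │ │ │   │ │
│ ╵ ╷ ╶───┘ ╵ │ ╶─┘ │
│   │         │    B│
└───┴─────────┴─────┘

Finding the shortest path through the maze:
Path length: 24 steps
Directions: down → down → down → down → down → down → down → down → down → right → up → right → down → right → right → right → right → up → up → right → right → right → down → down

Solution:

┌─┬───┬─────┬─┬─────┐
│A│   │     │ │     │
│ │ ╷ ├─╴ ╷ │ ╵ ╷ ╷ │
│x│ │ │   │ │   │ │ │
│ │ │ │ ╶─┤ │ ╶─┤ │ │
│x│ │ │   │ │   │ │ │
│ │ │ └─╴ │ └───┤ └─┤
│x│ │     │     │   │
│ │ └─┬─┬─┴───╴ ├─╴ │
│x│   │ │       │   │
│ ├─╴ │ ╵ ╶─┬───┘ ╶─┤
│x│   │     │       │
│ │ ┌─┴───┐ │ ╶───┐ │
│x│ │     │ │     │ │
│ │ └───╴ │ ├─────┘ │
│x│       │ │x x x x│
│ ├───────┤ │ ┌───┐ │
│x│x x    │ │x│   │x│
│ ╵ ╷ ╶───┘ ╵ │ ╶─┘ │
│x x│x x x x x│    B│
└───┴─────────┴─────┘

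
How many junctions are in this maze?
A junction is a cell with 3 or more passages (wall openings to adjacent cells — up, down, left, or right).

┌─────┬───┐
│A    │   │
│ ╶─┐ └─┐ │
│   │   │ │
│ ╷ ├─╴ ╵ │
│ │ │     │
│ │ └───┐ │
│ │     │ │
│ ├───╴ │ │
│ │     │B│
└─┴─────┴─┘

Checking each cell for number of passages:

Junctions found (3+ passages):
  (1, 0): 3 passages
  (2, 3): 3 passages
  (2, 4): 3 passages
Total junctions: 3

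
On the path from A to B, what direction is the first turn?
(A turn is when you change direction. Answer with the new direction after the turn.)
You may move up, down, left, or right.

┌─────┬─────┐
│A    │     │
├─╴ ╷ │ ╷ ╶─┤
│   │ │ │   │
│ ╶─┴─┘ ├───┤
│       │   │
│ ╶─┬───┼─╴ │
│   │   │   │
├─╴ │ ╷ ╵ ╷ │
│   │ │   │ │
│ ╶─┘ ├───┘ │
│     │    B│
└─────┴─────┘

Directions: right, down, left, down, down, right, down, left, down, right, right, up, up, right, down, right, up, right, down, down
First turn direction: down

Solution:

┌─────┬─────┐
│A ↓  │     │
├─╴ ╷ │ ╷ ╶─┤
│↓ ↲│ │ │   │
│ ╶─┴─┘ ├───┤
│↓      │   │
│ ╶─┬───┼─╴ │
│↳ ↓│↱ ↓│↱ ↓│
├─╴ │ ╷ ╵ ╷ │
│↓ ↲│↑│↳ ↑│↓│
│ ╶─┘ ├───┘ │
│↳ → ↑│    B│
└─────┴─────┘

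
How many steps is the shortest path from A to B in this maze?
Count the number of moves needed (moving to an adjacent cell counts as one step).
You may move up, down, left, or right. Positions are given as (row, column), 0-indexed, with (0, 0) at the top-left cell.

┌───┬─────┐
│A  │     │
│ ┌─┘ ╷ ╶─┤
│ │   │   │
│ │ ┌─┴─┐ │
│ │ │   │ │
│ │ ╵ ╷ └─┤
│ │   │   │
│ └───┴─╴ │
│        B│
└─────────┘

Using BFS to find shortest path:
Start: (0, 0), End: (4, 4)
Path found:
(0,0) → (1,0) → (2,0) → (3,0) → (4,0) → (4,1) → (4,2) → (4,3) → (4,4)
Number of steps: 8

Solution:

┌───┬─────┐
│A  │     │
│ ┌─┘ ╷ ╶─┤
│↓│   │   │
│ │ ┌─┴─┐ │
│↓│ │   │ │
│ │ ╵ ╷ └─┤
│↓│   │   │
│ └───┴─╴ │
│↳ → → → B│
└─────────┘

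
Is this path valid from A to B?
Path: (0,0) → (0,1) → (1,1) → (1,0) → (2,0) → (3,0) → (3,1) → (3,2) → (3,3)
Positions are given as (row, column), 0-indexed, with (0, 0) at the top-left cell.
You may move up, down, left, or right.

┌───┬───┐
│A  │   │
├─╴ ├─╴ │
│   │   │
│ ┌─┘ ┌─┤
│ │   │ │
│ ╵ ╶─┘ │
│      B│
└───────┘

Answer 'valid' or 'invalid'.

Checking path validity:
Result: All consecutive moves are passable.

valid

Correct solution:

┌───┬───┐
│A ↓│   │
├─╴ ├─╴ │
│↓ ↲│   │
│ ┌─┘ ┌─┤
│↓│   │ │
│ ╵ ╶─┘ │
│↳ → → B│
└───────┘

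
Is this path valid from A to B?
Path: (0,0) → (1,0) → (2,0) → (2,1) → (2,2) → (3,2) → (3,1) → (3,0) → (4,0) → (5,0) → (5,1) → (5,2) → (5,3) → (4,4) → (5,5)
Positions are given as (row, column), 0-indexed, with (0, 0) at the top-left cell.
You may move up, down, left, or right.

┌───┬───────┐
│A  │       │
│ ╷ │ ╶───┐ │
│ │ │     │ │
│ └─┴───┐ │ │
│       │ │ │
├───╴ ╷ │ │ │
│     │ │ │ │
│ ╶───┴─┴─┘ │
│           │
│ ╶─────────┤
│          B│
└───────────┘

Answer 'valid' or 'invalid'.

Checking path validity:
Result: Invalid move at step 13: cannot move from (5, 3) to (4, 4).

invalid

Correct solution:

┌───┬───────┐
│A  │       │
│ ╷ │ ╶───┐ │
│↓│ │     │ │
│ └─┴───┐ │ │
│↳ → ↓  │ │ │
├───╴ ╷ │ │ │
│↓ ← ↲│ │ │ │
│ ╶───┴─┴─┘ │
│↓          │
│ ╶─────────┤
│↳ → → → → B│
└───────────┘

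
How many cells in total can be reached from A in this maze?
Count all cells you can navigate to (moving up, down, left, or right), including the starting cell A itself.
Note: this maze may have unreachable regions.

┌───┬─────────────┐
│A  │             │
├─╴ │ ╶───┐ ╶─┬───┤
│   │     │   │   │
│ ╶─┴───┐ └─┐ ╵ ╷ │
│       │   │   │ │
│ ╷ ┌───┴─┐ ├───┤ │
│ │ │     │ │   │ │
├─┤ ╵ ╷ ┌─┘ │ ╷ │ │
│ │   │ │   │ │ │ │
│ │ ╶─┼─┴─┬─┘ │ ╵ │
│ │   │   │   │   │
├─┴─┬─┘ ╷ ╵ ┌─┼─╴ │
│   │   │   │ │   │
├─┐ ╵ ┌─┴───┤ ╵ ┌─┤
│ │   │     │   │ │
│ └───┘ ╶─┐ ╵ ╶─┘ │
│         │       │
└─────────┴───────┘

Using BFS/flood-fill to find all reachable cells from A:
Maze size: 9 × 9 = 81 total cells
63 cell(s) are walled off and cannot be reached from A.
Reachable cells: 18

Reachable region (· marks reachable cells):

┌───┬─────────────┐
│A ·│             │
├─╴ │ ╶───┐ ╶─┬───┤
│· ·│     │   │   │
│ ╶─┴───┐ └─┐ ╵ ╷ │
│· · · ·│   │   │ │
│ ╷ ┌───┴─┐ ├───┤ │
│·│·│· · ·│ │   │ │
├─┤ ╵ ╷ ┌─┘ │ ╷ │ │
│ │· ·│·│   │ │ │ │
│ │ ╶─┼─┴─┬─┘ │ ╵ │
│ │· ·│   │   │   │
├─┴─┬─┘ ╷ ╵ ┌─┼─╴ │
│   │   │   │ │   │
├─┐ ╵ ┌─┴───┤ ╵ ┌─┤
│ │   │     │   │ │
│ └───┘ ╶─┐ ╵ ╶─┘ │
│         │       │
└─────────┴───────┘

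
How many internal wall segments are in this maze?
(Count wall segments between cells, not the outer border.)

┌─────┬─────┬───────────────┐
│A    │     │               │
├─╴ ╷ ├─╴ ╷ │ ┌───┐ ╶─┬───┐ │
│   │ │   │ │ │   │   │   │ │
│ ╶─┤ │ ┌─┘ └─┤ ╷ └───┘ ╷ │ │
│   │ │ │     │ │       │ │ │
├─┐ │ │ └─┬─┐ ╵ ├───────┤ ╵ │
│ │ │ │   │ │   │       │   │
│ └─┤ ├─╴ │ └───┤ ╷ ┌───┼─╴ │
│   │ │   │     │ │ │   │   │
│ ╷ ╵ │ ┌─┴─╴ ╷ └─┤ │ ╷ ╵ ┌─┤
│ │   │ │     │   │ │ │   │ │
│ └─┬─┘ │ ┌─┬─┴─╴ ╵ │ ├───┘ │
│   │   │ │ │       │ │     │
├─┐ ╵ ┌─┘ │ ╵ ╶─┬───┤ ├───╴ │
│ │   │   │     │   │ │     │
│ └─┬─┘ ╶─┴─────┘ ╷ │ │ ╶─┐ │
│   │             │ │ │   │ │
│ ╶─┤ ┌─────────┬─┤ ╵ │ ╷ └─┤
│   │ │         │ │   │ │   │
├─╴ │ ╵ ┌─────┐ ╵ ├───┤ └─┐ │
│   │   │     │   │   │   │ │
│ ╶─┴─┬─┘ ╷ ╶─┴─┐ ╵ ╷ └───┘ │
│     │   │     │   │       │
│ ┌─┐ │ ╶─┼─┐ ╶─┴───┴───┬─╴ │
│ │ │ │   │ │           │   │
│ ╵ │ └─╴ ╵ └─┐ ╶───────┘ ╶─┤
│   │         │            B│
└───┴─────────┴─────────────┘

Counting internal wall segments:
Total internal walls: 169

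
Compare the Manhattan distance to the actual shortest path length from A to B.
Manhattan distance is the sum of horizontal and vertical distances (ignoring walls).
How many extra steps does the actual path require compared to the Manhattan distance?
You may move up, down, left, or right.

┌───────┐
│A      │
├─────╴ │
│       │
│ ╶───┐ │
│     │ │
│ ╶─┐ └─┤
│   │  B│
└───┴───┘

Manhattan distance: |3 - 0| + |3 - 0| = 6
Actual path length: 12
Extra steps: 12 - 6 = 6

Solution:

┌───────┐
│A → → ↓│
├─────╴ │
│↓ ← ← ↲│
│ ╶───┐ │
│↳ → ↓│ │
│ ╶─┐ └─┤
│   │↳ B│
└───┴───┘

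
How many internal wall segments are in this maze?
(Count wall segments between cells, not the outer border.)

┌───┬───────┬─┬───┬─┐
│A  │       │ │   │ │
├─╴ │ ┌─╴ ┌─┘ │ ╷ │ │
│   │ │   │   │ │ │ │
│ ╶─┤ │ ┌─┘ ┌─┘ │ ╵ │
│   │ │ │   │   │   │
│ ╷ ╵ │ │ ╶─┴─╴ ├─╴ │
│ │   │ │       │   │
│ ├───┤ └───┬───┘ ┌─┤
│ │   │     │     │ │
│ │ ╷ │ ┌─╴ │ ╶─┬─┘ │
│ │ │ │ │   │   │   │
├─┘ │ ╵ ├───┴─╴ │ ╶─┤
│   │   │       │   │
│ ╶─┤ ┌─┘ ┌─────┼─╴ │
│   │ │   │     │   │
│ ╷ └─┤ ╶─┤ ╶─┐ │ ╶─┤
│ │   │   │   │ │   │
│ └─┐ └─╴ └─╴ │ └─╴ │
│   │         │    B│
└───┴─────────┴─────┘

Counting internal wall segments:
Total internal walls: 81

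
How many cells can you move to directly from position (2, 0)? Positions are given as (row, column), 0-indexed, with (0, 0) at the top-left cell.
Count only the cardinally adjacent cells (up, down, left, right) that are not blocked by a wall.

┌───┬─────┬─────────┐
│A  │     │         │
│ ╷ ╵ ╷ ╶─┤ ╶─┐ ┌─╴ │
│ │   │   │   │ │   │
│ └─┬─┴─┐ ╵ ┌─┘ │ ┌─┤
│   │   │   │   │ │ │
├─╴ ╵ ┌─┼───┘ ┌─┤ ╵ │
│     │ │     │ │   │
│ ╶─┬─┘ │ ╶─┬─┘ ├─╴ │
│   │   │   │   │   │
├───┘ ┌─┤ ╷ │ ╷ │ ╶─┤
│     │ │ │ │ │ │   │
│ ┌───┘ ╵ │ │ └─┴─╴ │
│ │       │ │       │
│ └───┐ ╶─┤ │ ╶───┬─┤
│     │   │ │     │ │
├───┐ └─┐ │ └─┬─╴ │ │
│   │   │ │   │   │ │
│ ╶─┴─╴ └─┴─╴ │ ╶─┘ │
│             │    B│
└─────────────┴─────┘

Checking passable neighbors of (2, 0):
Neighbors: (1, 0), (2, 1)
Count: 2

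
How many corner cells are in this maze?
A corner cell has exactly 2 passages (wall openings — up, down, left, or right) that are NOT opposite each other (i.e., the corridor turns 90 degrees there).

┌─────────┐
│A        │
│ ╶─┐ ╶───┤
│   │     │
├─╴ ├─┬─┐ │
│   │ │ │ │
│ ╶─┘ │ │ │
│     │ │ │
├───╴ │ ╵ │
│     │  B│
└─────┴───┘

Counting corner cells (2 non-opposite passages):
Total corners: 11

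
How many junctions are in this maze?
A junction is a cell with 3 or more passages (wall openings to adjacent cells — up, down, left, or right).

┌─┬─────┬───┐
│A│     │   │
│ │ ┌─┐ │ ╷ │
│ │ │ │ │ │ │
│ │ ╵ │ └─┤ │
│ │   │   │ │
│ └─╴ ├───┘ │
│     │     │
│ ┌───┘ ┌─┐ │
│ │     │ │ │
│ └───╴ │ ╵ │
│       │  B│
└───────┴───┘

Checking each cell for number of passages:

Junctions found (3+ passages):
  (2, 2): 3 passages
  (3, 0): 3 passages
  (3, 5): 3 passages
  (4, 3): 3 passages
Total junctions: 4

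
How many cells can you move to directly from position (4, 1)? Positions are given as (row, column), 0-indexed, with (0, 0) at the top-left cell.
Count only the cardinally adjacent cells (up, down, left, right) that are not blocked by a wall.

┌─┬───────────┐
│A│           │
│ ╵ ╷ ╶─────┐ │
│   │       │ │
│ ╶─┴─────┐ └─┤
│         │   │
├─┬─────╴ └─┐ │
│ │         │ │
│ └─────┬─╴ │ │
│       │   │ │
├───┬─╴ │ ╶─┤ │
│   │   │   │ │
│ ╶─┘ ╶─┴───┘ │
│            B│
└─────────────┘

Checking passable neighbors of (4, 1):
Neighbors: (4, 0), (4, 2)
Count: 2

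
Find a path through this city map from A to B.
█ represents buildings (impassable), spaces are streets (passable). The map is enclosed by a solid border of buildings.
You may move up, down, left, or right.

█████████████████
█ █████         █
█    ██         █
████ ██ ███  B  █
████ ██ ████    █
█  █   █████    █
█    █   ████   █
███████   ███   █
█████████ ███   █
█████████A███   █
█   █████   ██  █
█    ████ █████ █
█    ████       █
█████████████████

Finding the shortest path from A to B:
Movement: cardinal only
Path length: 20 steps
Directions: down → down → down → right → right → right → right → right → right → up → up → up → up → up → up → up → up → up → left → left

Solution:

█████████████████
█ █████         █
█    ██         █
████ ██ ███  B←↰█
████ ██ ████   ↑█
█  █   █████   ↑█
█    █   ████  ↑█
███████   ███  ↑█
█████████ ███  ↑█
█████████A███  ↑█
█   █████↓  ██ ↑█
█    ████↓█████↑█
█    ████↳→→→→→↑█
█████████████████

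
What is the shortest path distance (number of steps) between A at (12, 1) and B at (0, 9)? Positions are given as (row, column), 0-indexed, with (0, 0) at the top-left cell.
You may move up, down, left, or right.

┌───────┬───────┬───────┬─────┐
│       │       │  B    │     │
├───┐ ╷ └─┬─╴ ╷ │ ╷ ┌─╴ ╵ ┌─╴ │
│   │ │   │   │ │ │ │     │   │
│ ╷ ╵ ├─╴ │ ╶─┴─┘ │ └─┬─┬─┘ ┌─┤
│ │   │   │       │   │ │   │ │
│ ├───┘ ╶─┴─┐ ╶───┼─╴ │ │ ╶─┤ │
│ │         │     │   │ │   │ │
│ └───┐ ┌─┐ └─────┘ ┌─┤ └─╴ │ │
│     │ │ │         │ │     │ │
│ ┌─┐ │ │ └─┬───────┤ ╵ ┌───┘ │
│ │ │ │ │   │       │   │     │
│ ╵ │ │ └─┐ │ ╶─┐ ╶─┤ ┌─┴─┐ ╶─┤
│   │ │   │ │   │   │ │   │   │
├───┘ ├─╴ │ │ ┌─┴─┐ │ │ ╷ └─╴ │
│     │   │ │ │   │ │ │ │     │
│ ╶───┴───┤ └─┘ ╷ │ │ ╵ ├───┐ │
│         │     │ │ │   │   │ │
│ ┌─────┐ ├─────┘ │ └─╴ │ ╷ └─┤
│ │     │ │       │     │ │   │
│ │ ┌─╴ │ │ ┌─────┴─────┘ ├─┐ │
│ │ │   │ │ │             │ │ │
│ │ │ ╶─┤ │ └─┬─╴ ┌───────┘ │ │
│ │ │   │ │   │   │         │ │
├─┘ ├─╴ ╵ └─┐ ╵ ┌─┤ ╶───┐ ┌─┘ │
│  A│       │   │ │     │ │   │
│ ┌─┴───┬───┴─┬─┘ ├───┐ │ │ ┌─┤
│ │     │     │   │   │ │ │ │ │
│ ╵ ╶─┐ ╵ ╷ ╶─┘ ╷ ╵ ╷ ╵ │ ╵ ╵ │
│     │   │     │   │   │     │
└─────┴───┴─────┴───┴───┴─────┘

Finding path from (12, 1) to (0, 9):
Path: (12,1) → (11,1) → (10,1) → (9,1) → (9,2) → (9,3) → (10,3) → (10,2) → (11,2) → (11,3) → (12,3) → (12,4) → (11,4) → (10,4) → (9,4) → (8,4) → (8,3) → (8,2) → (8,1) → (8,0) → (7,0) → (7,1) → (7,2) → (6,2) → (5,2) → (4,2) → (4,1) → (4,0) → (3,0) → (2,0) → (1,0) → (1,1) → (2,1) → (2,2) → (1,2) → (0,2) → (0,3) → (1,3) → (1,4) → (2,4) → (2,3) → (3,3) → (3,4) → (3,5) → (4,5) → (4,6) → (4,7) → (4,8) → (4,9) → (3,9) → (3,10) → (2,10) → (2,9) → (1,9) → (0,9)
Distance: 54 steps

Solution:

┌───────┬───────┬───────┬─────┐
│    ↱ ↓│       │  B    │     │
├───┐ ╷ └─┬─╴ ╷ │ ╷ ┌─╴ ╵ ┌─╴ │
│↱ ↓│↑│↳ ↓│   │ │ │↑│     │   │
│ ╷ ╵ ├─╴ │ ╶─┴─┘ │ └─┬─┬─┘ ┌─┤
│↑│↳ ↑│↓ ↲│       │↑ ↰│ │   │ │
│ ├───┘ ╶─┴─┐ ╶───┼─╴ │ │ ╶─┤ │
│↑│    ↳ → ↓│     │↱ ↑│ │   │ │
│ └───┐ ┌─┐ └─────┘ ┌─┤ └─╴ │ │
│↑ ← ↰│ │ │↳ → → → ↑│ │     │ │
│ ┌─┐ │ │ └─┬───────┤ ╵ ┌───┘ │
│ │ │↑│ │   │       │   │     │
│ ╵ │ │ └─┐ │ ╶─┐ ╶─┤ ┌─┴─┐ ╶─┤
│   │↑│   │ │   │   │ │   │   │
├───┘ ├─╴ │ │ ┌─┴─┐ │ │ ╷ └─╴ │
│↱ → ↑│   │ │ │   │ │ │ │     │
│ ╶───┴───┤ └─┘ ╷ │ │ ╵ ├───┐ │
│↑ ← ← ← ↰│     │ │ │   │   │ │
│ ┌─────┐ ├─────┘ │ └─╴ │ ╷ └─┤
│ │↱ → ↓│↑│       │     │ │   │
│ │ ┌─╴ │ │ ┌─────┴─────┘ ├─┐ │
│ │↑│↓ ↲│↑│ │             │ │ │
│ │ │ ╶─┤ │ └─┬─╴ ┌───────┘ │ │
│ │↑│↳ ↓│↑│   │   │         │ │
├─┘ ├─╴ ╵ └─┐ ╵ ┌─┤ ╶───┐ ┌─┘ │
│  A│  ↳ ↑  │   │ │     │ │   │
│ ┌─┴───┬───┴─┬─┘ ├───┐ │ │ ┌─┤
│ │     │     │   │   │ │ │ │ │
│ ╵ ╶─┐ ╵ ╷ ╶─┘ ╷ ╵ ╷ ╵ │ ╵ ╵ │
│     │   │     │   │   │     │
└─────┴───┴─────┴───┴───┴─────┘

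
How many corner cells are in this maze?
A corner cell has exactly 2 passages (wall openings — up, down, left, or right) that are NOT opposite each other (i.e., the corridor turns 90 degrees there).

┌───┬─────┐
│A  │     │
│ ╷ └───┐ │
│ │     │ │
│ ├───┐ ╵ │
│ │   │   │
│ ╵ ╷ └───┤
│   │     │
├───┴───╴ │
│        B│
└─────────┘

Counting corner cells (2 non-opposite passages):
Total corners: 14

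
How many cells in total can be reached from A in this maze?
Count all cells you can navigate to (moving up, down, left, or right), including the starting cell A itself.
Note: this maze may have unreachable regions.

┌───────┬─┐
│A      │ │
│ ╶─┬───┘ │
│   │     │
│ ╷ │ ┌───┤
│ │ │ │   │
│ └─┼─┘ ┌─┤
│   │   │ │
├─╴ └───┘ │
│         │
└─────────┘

Using BFS/flood-fill to find all reachable cells from A:
Maze size: 5 × 5 = 25 total cells
9 cell(s) are walled off and cannot be reached from A.
Reachable cells: 16

Reachable region (· marks reachable cells):

┌───────┬─┐
│A · · ·│ │
│ ╶─┬───┘ │
│· ·│     │
│ ╷ │ ┌───┤
│·│·│ │   │
│ └─┼─┘ ┌─┤
│· ·│   │·│
├─╴ └───┘ │
│· · · · ·│
└─────────┘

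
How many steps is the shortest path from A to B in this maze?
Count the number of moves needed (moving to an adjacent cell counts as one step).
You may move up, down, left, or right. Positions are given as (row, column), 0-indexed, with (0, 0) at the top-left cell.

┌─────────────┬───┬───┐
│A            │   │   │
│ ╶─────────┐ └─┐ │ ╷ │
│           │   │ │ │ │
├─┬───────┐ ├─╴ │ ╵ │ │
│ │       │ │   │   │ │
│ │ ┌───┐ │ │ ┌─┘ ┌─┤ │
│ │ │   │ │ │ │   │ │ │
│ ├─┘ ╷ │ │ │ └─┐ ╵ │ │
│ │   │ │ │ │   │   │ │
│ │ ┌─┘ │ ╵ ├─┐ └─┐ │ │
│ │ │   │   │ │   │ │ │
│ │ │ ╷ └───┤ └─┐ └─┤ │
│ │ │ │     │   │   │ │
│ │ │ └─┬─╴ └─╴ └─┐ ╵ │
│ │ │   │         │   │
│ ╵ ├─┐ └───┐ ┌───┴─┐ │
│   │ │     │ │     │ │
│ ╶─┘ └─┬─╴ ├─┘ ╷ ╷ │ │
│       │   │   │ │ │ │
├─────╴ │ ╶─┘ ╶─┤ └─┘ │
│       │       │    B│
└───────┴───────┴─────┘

Using BFS to find shortest path:
Start: (0, 0), End: (10, 10)
Path found:
(0,0) → (0,1) → (0,2) → (0,3) → (0,4) → (0,5) → (0,6) → (1,6) → (1,7) → (2,7) → (2,6) → (3,6) → (4,6) → (4,7) → (5,7) → (5,8) → (6,8) → (6,9) → (7,9) → (7,10) → (8,10) → (9,10) → (10,10)
Number of steps: 22

Solution:

┌─────────────┬───┬───┐
│A → → → → → ↓│   │   │
│ ╶─────────┐ └─┐ │ ╷ │
│           │↳ ↓│ │ │ │
├─┬───────┐ ├─╴ │ ╵ │ │
│ │       │ │↓ ↲│   │ │
│ │ ┌───┐ │ │ ┌─┘ ┌─┤ │
│ │ │   │ │ │↓│   │ │ │
│ ├─┘ ╷ │ │ │ └─┐ ╵ │ │
│ │   │ │ │ │↳ ↓│   │ │
│ │ ┌─┘ │ ╵ ├─┐ └─┐ │ │
│ │ │   │   │ │↳ ↓│ │ │
│ │ │ ╷ └───┤ └─┐ └─┤ │
│ │ │ │     │   │↳ ↓│ │
│ │ │ └─┬─╴ └─╴ └─┐ ╵ │
│ │ │   │         │↳ ↓│
│ ╵ ├─┐ └───┐ ┌───┴─┐ │
│   │ │     │ │     │↓│
│ ╶─┘ └─┬─╴ ├─┘ ╷ ╷ │ │
│       │   │   │ │ │↓│
├─────╴ │ ╶─┘ ╶─┤ └─┘ │
│       │       │    B│
└───────┴───────┴─────┘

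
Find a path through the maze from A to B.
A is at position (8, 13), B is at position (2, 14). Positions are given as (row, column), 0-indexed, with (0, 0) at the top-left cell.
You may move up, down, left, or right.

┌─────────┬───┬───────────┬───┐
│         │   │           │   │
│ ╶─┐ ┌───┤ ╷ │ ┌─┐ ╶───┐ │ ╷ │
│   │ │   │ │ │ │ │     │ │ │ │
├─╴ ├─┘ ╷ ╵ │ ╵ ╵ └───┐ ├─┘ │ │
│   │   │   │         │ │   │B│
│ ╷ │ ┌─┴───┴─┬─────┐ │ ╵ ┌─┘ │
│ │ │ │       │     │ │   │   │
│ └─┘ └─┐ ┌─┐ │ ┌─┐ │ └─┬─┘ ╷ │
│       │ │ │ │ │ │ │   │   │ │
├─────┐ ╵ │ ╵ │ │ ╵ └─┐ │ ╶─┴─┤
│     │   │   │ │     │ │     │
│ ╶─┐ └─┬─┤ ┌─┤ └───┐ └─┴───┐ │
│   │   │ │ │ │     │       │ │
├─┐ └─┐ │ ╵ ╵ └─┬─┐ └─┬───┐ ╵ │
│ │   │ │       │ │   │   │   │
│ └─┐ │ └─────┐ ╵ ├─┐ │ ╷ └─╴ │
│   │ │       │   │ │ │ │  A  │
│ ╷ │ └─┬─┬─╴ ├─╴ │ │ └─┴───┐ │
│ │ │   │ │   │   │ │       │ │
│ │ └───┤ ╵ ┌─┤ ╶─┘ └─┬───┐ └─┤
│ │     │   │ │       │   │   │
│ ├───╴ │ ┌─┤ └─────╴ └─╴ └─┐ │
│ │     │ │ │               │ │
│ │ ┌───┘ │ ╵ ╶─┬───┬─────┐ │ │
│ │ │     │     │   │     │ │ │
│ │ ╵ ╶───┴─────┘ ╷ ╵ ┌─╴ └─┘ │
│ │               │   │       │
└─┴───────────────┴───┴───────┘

Finding the shortest path from (8, 13) to (2, 14):
Path length: 11 steps
Directions: right → up → up → up → left → left → up → right → up → right → up

Solution:

┌─────────┬───┬───────────┬───┐
│         │   │           │   │
│ ╶─┐ ┌───┤ ╷ │ ┌─┐ ╶───┐ │ ╷ │
│   │ │   │ │ │ │ │     │ │ │ │
├─╴ ├─┘ ╷ ╵ │ ╵ ╵ └───┐ ├─┘ │ │
│   │   │   │         │ │   │B│
│ ╷ │ ┌─┴───┴─┬─────┐ │ ╵ ┌─┘ │
│ │ │ │       │     │ │   │↱ ↑│
│ └─┘ └─┐ ┌─┐ │ ┌─┐ │ └─┬─┘ ╷ │
│       │ │ │ │ │ │ │   │↱ ↑│ │
├─────┐ ╵ │ ╵ │ │ ╵ └─┐ │ ╶─┴─┤
│     │   │   │ │     │ │↑ ← ↰│
│ ╶─┐ └─┬─┤ ┌─┤ └───┐ └─┴───┐ │
│   │   │ │ │ │     │       │↑│
├─┐ └─┐ │ ╵ ╵ └─┬─┐ └─┬───┐ ╵ │
│ │   │ │       │ │   │   │  ↑│
│ └─┐ │ └─────┐ ╵ ├─┐ │ ╷ └─╴ │
│   │ │       │   │ │ │ │  A ↑│
│ ╷ │ └─┬─┬─╴ ├─╴ │ │ └─┴───┐ │
│ │ │   │ │   │   │ │       │ │
│ │ └───┤ ╵ ┌─┤ ╶─┘ └─┬───┐ └─┤
│ │     │   │ │       │   │   │
│ ├───╴ │ ┌─┤ └─────╴ └─╴ └─┐ │
│ │     │ │ │               │ │
│ │ ┌───┘ │ ╵ ╶─┬───┬─────┐ │ │
│ │ │     │     │   │     │ │ │
│ │ ╵ ╶───┴─────┘ ╷ ╵ ┌─╴ └─┘ │
│ │               │   │       │
└─┴───────────────┴───┴───────┘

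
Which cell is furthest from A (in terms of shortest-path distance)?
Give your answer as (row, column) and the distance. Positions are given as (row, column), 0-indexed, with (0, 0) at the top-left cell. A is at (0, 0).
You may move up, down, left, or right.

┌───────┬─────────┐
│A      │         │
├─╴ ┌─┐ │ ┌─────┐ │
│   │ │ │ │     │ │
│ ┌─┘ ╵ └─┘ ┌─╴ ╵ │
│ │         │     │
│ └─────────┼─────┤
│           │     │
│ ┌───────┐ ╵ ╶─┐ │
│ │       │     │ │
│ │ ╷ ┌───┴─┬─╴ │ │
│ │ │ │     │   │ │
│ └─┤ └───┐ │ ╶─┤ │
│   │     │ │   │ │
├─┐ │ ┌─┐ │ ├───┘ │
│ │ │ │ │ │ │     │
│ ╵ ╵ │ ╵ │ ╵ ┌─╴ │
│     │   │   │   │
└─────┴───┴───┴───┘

Computing BFS distances from A to all cells:
Furthest cell: (5, 3)
Distance: 28 steps

Path from A to the furthest cell:

┌───────┬─────────┐
│A ↓    │         │
├─╴ ┌─┐ │ ┌─────┐ │
│↓ ↲│ │ │ │     │ │
│ ┌─┘ ╵ └─┘ ┌─╴ ╵ │
│↓│         │     │
│ └─────────┼─────┤
│↳ → → → → ↓│↱ → ↓│
│ ┌───────┐ ╵ ╶─┐ │
│ │       │↳ ↑  │↓│
│ │ ╷ ┌───┴─┬─╴ │ │
│ │ │ │B ← ↰│   │↓│
│ └─┤ └───┐ │ ╶─┤ │
│   │     │↑│   │↓│
├─┐ │ ┌─┐ │ ├───┘ │
│ │ │ │ │ │↑│↓ ← ↲│
│ ╵ ╵ │ ╵ │ ╵ ┌─╴ │
│     │   │↑ ↲│   │
└─────┴───┴───┴───┘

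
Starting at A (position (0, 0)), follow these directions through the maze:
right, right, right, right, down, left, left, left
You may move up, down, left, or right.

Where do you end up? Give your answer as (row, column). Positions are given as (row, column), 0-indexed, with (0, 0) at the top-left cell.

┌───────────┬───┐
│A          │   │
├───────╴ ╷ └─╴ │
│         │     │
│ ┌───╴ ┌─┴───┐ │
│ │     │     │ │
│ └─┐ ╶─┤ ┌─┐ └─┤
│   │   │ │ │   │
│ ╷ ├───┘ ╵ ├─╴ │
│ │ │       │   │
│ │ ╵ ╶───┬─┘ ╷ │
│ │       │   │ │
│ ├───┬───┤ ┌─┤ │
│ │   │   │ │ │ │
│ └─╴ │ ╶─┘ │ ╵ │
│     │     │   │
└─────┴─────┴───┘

Following directions step by step:
Start: (0, 0)
  right: (0, 0) → (0, 1)
  right: (0, 1) → (0, 2)
  right: (0, 2) → (0, 3)
  right: (0, 3) → (0, 4)
  down: (0, 4) → (1, 4)
  left: (1, 4) → (1, 3)
  left: (1, 3) → (1, 2)
  left: (1, 2) → (1, 1)
Final position: (1, 1)

Path taken:

┌───────────┬───┐
│A → → → ↓  │   │
├───────╴ ╷ └─╴ │
│  B ← ← ↲│     │
│ ┌───╴ ┌─┴───┐ │
│ │     │     │ │
│ └─┐ ╶─┤ ┌─┐ └─┤
│   │   │ │ │   │
│ ╷ ├───┘ ╵ ├─╴ │
│ │ │       │   │
│ │ ╵ ╶───┬─┘ ╷ │
│ │       │   │ │
│ ├───┬───┤ ┌─┤ │
│ │   │   │ │ │ │
│ └─╴ │ ╶─┘ │ ╵ │
│     │     │   │
└─────┴─────┴───┘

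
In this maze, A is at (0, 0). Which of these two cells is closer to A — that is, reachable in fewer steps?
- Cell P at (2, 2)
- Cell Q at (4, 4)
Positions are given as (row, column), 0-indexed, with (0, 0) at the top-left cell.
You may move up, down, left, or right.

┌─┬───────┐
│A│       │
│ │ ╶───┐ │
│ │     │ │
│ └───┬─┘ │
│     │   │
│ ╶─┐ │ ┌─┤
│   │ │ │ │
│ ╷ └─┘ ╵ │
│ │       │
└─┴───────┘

Shortest path A → P at (2, 2): 4 steps
Shortest path A → Q at (4, 4): 8 steps

P is closer (4 steps vs 8 steps).

Path to P:

┌─┬───────┐
│A│       │
│ │ ╶───┐ │
│↓│     │ │
│ └───┬─┘ │
│↳ → P│   │
│ ╶─┐ │ ┌─┤
│   │ │ │ │
│ ╷ └─┘ ╵ │
│ │       │
└─┴───────┘

Path to Q:

┌─┬───────┐
│A│       │
│ │ ╶───┐ │
│↓│     │ │
│ └───┬─┘ │
│↓    │   │
│ ╶─┐ │ ┌─┤
│↳ ↓│ │ │ │
│ ╷ └─┘ ╵ │
│ │↳ → → Q│
└─┴───────┘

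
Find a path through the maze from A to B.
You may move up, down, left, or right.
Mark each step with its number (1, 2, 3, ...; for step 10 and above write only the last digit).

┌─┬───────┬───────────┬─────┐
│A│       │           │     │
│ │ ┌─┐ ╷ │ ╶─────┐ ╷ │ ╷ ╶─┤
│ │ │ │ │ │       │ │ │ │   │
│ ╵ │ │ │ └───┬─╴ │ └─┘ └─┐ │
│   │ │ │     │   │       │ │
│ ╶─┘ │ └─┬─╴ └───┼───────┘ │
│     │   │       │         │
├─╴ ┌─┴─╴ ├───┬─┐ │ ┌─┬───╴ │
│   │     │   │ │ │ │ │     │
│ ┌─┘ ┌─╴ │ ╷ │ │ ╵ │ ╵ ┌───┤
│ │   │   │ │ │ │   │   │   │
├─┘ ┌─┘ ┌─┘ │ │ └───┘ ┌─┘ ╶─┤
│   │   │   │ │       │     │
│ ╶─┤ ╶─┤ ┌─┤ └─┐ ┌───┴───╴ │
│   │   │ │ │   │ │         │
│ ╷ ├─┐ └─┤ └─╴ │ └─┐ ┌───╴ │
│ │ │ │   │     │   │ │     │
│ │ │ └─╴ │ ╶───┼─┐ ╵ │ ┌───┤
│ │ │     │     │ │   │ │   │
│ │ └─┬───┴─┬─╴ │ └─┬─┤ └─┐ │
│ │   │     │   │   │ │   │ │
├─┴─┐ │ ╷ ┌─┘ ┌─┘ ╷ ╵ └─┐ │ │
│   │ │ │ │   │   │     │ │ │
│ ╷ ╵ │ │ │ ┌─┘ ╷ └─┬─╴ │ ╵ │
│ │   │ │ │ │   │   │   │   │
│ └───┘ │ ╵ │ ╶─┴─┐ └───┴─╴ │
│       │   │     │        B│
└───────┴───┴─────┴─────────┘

Finding the shortest path through the maze:
Path length: 52 steps
Directions: down → down → right → up → up → right → right → right → down → down → right → right → down → right → right → down → down → right → up → up → right → right → right → right → down → left → left → down → left → down → left → left → down → down → right → down → right → up → up → right → right → right → down → left → left → down → down → right → down → down → right → down

Solution:

┌─┬───────┬───────────┬─────┐
│A│5 6 7 8│           │     │
│ │ ┌─┐ ╷ │ ╶─────┐ ╷ │ ╷ ╶─┤
│1│4│ │ │9│       │ │ │ │   │
│ ╵ │ │ │ └───┬─╴ │ └─┘ └─┐ │
│2 3│ │ │0 1 2│   │       │ │
│ ╶─┘ │ └─┬─╴ └───┼───────┘ │
│     │   │  3 4 5│0 1 2 3 4│
├─╴ ┌─┴─╴ ├───┬─┐ │ ┌─┬───╴ │
│   │     │   │ │6│9│ │7 6 5│
│ ┌─┘ ┌─╴ │ ╷ │ │ ╵ │ ╵ ┌───┤
│ │   │   │ │ │ │7 8│9 8│   │
├─┘ ┌─┘ ┌─┘ │ │ └───┘ ┌─┘ ╶─┤
│   │   │   │ │  2 1 0│     │
│ ╶─┤ ╶─┤ ┌─┤ └─┐ ┌───┴───╴ │
│   │   │ │ │   │3│  9 0 1 2│
│ ╷ ├─┐ └─┤ └─╴ │ └─┐ ┌───╴ │
│ │ │ │   │     │4 5│8│5 4 3│
│ │ │ └─╴ │ ╶───┼─┐ ╵ │ ┌───┤
│ │ │     │     │ │6 7│6│   │
│ │ └─┬───┴─┬─╴ │ └─┬─┤ └─┐ │
│ │   │     │   │   │ │7 8│ │
├─┴─┐ │ ╷ ┌─┘ ┌─┘ ╷ ╵ └─┐ │ │
│   │ │ │ │   │   │     │9│ │
│ ╷ ╵ │ │ │ ┌─┘ ╷ └─┬─╴ │ ╵ │
│ │   │ │ │ │   │   │   │0 1│
│ └───┘ │ ╵ │ ╶─┴─┐ └───┴─╴ │
│       │   │     │        B│
└───────┴───┴─────┴─────────┘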